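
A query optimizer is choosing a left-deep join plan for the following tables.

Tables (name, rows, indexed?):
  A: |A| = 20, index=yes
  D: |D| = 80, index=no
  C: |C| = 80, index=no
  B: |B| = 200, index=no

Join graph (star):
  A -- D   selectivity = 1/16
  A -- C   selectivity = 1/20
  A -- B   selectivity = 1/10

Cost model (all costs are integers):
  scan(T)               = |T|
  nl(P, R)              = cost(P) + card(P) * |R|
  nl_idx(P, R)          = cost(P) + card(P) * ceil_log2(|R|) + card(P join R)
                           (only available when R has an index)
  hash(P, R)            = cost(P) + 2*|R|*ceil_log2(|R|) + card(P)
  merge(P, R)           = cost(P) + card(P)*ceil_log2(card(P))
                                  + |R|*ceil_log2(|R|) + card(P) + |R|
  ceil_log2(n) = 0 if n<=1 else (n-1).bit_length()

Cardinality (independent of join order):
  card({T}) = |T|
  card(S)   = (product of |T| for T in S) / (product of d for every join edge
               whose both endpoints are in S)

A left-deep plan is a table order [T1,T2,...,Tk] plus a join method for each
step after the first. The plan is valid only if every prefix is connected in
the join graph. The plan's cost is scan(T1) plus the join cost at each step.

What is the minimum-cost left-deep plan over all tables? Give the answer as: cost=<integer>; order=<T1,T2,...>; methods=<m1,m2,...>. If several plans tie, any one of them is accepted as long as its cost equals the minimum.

Selinger DP (subsets sized 1..n):
  {A}: scan cost=20, card=20
  {D}: scan cost=80, card=80
  {C}: scan cost=80, card=80
  {B}: scan cost=200, card=200
  {AD}: card=100; try (A,hash)→360, (A,nl_idx)→580, (D,merge)→780, (A,merge)→840, (D,hash)→1160, (D,nl)→1620 …(+1); best=360 via (A,hash)
  {AC}: card=80; try (A,hash)→360, (A,nl_idx)→560, (C,merge)→780, (A,merge)→840, (C,hash)→1160, (C,nl)→1620 …(+1); best=360 via (A,hash)
  {AB}: card=400; try (A,hash)→600, (A,nl_idx)→1600, (B,merge)→1940, (A,merge)→2120, (B,hash)→3240, (B,nl)→4020 …(+1); best=600 via (A,hash)
  {ACD}: card=400; try (D,hash)→1560, (C,hash)→1580, (D,merge)→1640, (C,merge)→1800, (D,nl)→6760, (C,nl)→8360; best=1560 via (D,hash)
  {ABD}: card=2000; try (D,hash)→2120, (B,merge)→2960, (B,hash)→3660, (D,merge)→5240, (B,nl)→20360, (D,nl)→32600; best=2120 via (D,hash)
  {ABC}: card=1600; try (C,hash)→2120, (B,merge)→2800, (B,hash)→3640, (C,merge)→5240, (B,nl)→16360, (C,nl)→32600; best=2120 via (C,hash)
  {ABCD}: card=8000; try (D,hash)→4840, (B,hash)→5160, (C,hash)→5240, (B,merge)→7360, (D,merge)→21960, (C,merge)→26760 …(+3); best=4840 via (D,hash)

cost=4840; order=B,A,C,D; methods=hash,hash,hash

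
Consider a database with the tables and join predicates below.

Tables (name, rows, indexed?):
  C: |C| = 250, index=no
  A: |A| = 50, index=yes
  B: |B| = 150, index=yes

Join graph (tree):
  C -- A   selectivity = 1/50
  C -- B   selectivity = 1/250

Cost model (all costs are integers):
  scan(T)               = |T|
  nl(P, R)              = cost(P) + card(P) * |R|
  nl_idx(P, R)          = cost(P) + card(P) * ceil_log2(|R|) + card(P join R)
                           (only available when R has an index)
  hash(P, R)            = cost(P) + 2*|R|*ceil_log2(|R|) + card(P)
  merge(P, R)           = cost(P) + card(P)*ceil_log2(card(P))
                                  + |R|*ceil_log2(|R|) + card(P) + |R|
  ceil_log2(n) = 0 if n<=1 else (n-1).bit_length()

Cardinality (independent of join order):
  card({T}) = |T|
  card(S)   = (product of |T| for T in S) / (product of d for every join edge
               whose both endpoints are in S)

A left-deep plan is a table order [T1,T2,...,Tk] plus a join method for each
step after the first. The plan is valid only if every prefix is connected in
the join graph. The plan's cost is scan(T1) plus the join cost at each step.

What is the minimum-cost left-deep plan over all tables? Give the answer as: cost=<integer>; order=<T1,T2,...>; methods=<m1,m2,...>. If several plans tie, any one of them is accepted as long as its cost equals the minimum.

cost=3150; order=C,B,A; methods=nl_idx,hash

Selinger DP (subsets sized 1..n):
  {C}: scan cost=250, card=250
  {A}: scan cost=50, card=50
  {B}: scan cost=150, card=150
  {AC}: card=250; try (A,hash)→1100, (A,nl_idx)→2000, (C,merge)→2650, (A,merge)→2850, (C,hash)→4100, (C,nl)→12550 …(+1); best=1100 via (A,hash)
  {BC}: card=150; try (B,nl_idx)→2400, (B,hash)→2900, (C,merge)→3750, (B,merge)→3850, (C,hash)→4300, (C,nl)→37650 …(+1); best=2400 via (B,nl_idx)
  {ABC}: card=150; try (A,hash)→3150, (B,nl_idx)→3250, (A,nl_idx)→3450, (B,hash)→3750, (A,merge)→4100, (B,merge)→4700 …(+2); best=3150 via (A,hash)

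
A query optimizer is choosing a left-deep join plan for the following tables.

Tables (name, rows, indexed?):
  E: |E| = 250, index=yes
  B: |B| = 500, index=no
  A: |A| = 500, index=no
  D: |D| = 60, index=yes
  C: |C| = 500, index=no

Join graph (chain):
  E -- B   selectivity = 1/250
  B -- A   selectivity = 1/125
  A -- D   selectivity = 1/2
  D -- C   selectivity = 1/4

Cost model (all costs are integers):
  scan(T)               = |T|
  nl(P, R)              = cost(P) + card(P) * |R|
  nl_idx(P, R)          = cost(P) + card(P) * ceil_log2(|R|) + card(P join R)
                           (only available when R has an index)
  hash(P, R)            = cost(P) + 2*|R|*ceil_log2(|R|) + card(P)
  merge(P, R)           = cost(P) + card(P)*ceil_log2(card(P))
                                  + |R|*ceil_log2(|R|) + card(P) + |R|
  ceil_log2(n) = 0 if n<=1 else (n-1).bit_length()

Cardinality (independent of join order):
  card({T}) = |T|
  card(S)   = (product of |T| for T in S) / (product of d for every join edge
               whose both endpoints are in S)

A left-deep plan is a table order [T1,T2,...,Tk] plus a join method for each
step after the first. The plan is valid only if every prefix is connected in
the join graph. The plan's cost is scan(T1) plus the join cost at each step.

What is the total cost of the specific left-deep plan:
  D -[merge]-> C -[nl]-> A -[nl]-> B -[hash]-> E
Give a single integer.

948759480

step 1: scan D: cost=60, card=60
step 2: join C via merge
    card(P join C) = 60*500/(4) = 7500
    cost = 60 + 60*6 + 500*9 + 60 + 500 = 5480
step 3: join A via nl
    card(P join A) = 7500*500/(2) = 1875000
    cost = 5480 + 7500*500 = 3755480
step 4: join B via nl
    card(P join B) = 1875000*500/(125) = 7500000
    cost = 3755480 + 1875000*500 = 941255480
step 5: join E via hash
    card(P join E) = 7500000*250/(250) = 7500000
    cost = 941255480 + 2*250*8 + 7500000 = 948759480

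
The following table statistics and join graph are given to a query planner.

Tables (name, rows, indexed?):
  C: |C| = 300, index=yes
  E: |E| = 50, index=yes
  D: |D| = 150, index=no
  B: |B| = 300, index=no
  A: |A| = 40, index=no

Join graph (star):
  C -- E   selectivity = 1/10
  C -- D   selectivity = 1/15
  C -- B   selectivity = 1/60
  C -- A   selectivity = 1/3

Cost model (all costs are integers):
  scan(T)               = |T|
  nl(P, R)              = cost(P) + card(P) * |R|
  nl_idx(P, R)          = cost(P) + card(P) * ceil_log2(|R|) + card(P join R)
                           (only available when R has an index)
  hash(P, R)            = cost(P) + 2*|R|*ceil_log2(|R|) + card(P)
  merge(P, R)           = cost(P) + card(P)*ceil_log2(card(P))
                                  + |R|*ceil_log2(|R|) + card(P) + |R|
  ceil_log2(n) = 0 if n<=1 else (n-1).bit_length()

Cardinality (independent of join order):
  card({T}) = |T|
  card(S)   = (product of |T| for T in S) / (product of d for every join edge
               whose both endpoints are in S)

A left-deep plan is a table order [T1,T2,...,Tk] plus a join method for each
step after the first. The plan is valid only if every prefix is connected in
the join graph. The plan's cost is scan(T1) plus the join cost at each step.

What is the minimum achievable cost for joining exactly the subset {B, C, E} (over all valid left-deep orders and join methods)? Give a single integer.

6600

Selinger DP over subsets of {B,C,E}:
  {C}: scan cost=300, card=300
  {E}: scan cost=50, card=50
  {B}: scan cost=300, card=300
  {CE}: card=1500; try (E,hash)→1200, (C,nl_idx)→2000, (C,merge)→3400, (E,nl_idx)→3600, (E,merge)→3650, (C,hash)→5500 …(+2); best=1200 via (E,hash)
  {BC}: card=1500; try (C,nl_idx)→4500, (C,hash)→6000, (B,hash)→6000, (C,merge)→6300, (B,merge)→6300, (C,nl)→90300 …(+1); best=4500 via (C,nl_idx)
  {BCE}: card=7500; try (E,hash)→6600, (B,hash)→8100, (E,nl_idx)→21000, (B,merge)→22200, (E,merge)→22850, (E,nl)→79500 …(+1); best=6600 via (E,hash)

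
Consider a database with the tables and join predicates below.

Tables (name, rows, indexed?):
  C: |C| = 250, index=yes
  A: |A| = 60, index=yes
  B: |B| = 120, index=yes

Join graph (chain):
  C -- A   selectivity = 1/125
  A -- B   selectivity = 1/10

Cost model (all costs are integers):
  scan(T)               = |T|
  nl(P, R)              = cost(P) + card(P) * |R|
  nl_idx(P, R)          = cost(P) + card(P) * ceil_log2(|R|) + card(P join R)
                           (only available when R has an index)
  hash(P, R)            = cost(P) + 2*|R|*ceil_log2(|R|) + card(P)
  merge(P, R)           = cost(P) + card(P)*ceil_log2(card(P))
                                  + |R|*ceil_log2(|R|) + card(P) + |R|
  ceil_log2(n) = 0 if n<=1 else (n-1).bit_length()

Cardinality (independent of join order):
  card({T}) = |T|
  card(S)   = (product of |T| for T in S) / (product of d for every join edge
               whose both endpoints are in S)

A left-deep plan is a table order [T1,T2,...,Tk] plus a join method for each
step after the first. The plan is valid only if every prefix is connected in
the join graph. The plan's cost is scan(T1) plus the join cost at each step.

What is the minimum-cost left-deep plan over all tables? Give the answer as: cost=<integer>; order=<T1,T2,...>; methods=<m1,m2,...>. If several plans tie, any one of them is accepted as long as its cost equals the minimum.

Selinger DP (subsets sized 1..n):
  {C}: scan cost=250, card=250
  {A}: scan cost=60, card=60
  {B}: scan cost=120, card=120
  {AC}: card=120; try (C,nl_idx)→660, (A,hash)→1220, (A,nl_idx)→1870, (C,merge)→2730, (A,merge)→2920, (C,hash)→4120 …(+2); best=660 via (C,nl_idx)
  {AB}: card=720; try (A,hash)→960, (B,nl_idx)→1200, (B,merge)→1440, (A,merge)→1500, (A,nl_idx)→1560, (B,hash)→1800 …(+2); best=960 via (A,hash)
  {ABC}: card=1440; try (B,hash)→2460, (B,merge)→2580, (B,nl_idx)→2940, (C,hash)→5680, (C,nl_idx)→8160, (C,merge)→11130 …(+2); best=2460 via (B,hash)

cost=2460; order=A,C,B; methods=nl_idx,hash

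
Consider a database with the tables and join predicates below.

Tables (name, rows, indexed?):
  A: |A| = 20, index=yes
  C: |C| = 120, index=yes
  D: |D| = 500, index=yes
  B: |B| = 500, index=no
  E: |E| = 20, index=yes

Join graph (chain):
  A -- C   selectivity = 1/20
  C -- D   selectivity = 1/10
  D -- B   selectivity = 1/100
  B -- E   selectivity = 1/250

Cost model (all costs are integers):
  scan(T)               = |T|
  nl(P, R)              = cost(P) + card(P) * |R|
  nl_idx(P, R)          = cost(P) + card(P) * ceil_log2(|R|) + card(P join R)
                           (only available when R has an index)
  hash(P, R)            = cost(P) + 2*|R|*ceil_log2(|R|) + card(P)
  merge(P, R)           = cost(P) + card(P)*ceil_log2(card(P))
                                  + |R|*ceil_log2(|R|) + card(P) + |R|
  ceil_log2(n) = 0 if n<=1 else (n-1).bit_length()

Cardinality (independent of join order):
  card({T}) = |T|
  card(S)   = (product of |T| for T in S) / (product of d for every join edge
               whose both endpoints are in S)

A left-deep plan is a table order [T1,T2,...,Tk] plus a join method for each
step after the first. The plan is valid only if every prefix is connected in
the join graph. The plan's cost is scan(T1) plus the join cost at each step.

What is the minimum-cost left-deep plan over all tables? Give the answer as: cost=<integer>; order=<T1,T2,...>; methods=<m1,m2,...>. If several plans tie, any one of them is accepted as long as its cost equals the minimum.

cost=6240; order=B,E,D,C,A; methods=hash,nl_idx,hash,hash

Selinger DP (subsets sized 1..n):
  {A}: scan cost=20, card=20
  {C}: scan cost=120, card=120
  {D}: scan cost=500, card=500
  {B}: scan cost=500, card=500
  {E}: scan cost=20, card=20
  {AC}: card=120; try (C,nl_idx)→280, (A,hash)→440, (A,nl_idx)→840, (C,merge)→1100, (A,merge)→1200, (C,hash)→1720 …(+2); best=280 via (C,nl_idx)
  {CD}: card=6000; try (C,hash)→2680, (D,merge)→6080, (C,merge)→6460, (D,nl_idx)→7200, (D,hash)→9240, (C,nl_idx)→10000 …(+2); best=2680 via (C,hash)
  {BD}: card=2500; try (D,nl_idx)→7500, (D,hash)→10000, (B,hash)→10000, (D,merge)→10500, (B,merge)→10500, (D,nl)→250500 …(+1); best=7500 via (D,nl_idx)
  {BE}: card=40; try (E,hash)→1200, (E,nl_idx)→3040, (B,merge)→5140, (E,merge)→5620, (B,hash)→9040, (B,nl)→10020 …(+1); best=1200 via (E,hash)
  {ACD}: card=6000; try (D,merge)→6240, (D,nl_idx)→7360, (A,hash)→8880, (D,hash)→9400, (A,nl_idx)→38680, (D,nl)→60280 …(+2); best=6240 via (D,merge)
  {BCD}: card=30000; try (C,hash)→11680, (B,hash)→17680, (C,merge)→40960, (C,nl_idx)→55000, (B,merge)→91680, (C,nl)→307500 …(+1); best=11680 via (C,hash)
  {BDE}: card=200; try (D,nl_idx)→1760, (D,merge)→6480, (E,hash)→10200, (D,hash)→10240, (E,nl_idx)→20200, (D,nl)→21200 …(+2); best=1760 via (D,nl_idx)
  {ABCD}: card=30000; try (B,hash)→21240, (A,hash)→41880, (B,merge)→95240, (A,nl_idx)→191680, (A,merge)→491800, (A,nl)→611680 …(+1); best=21240 via (B,hash)
  {BCDE}: card=2400; try (C,hash)→3640, (C,merge)→4520, (C,nl_idx)→5560, (C,nl)→25760, (E,hash)→41880, (E,nl_idx)→164080 …(+2); best=3640 via (C,hash)
  {ABCDE}: card=2400; try (A,hash)→6240, (A,nl_idx)→18040, (A,merge)→34960, (E,hash)→51440, (A,nl)→51640, (E,nl_idx)→173640 …(+2); best=6240 via (A,hash)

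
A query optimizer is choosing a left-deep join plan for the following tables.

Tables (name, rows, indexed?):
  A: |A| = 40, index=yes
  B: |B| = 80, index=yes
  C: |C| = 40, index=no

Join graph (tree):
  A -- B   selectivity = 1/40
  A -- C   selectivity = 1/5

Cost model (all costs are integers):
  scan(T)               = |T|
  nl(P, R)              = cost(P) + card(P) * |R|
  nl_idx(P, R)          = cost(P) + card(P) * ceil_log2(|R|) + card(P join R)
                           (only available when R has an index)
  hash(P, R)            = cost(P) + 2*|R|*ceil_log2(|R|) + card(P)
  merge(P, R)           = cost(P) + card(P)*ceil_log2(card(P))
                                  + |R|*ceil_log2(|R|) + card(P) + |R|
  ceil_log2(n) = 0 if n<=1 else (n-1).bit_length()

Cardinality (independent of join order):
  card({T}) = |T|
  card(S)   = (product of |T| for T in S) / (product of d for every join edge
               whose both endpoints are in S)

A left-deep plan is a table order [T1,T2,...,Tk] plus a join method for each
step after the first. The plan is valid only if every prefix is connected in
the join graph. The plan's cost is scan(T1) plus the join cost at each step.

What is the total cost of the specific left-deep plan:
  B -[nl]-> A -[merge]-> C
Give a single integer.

4200

step 1: scan B: cost=80, card=80
step 2: join A via nl
    card(P join A) = 80*40/(40) = 80
    cost = 80 + 80*40 = 3280
step 3: join C via merge
    card(P join C) = 80*40/(5) = 640
    cost = 3280 + 80*7 + 40*6 + 80 + 40 = 4200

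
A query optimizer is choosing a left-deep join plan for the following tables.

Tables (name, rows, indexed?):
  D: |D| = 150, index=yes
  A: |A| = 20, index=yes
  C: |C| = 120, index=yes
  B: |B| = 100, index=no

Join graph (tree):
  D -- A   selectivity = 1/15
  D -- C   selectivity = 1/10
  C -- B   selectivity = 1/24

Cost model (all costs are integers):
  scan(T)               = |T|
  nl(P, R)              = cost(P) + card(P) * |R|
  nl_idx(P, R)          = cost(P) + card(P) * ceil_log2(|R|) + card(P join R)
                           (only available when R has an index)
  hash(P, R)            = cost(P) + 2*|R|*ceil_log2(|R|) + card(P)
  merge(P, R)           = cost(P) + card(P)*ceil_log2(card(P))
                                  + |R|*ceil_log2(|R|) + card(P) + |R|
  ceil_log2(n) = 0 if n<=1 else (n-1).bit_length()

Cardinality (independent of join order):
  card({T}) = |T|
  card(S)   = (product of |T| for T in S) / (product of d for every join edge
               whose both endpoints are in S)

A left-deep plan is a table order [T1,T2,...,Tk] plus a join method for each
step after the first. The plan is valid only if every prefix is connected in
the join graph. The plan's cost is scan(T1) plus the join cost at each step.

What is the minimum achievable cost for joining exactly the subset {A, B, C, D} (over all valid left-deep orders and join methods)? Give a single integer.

Selinger DP over subsets of {A,B,C,D}:
  {D}: scan cost=150, card=150
  {A}: scan cost=20, card=20
  {C}: scan cost=120, card=120
  {B}: scan cost=100, card=100
  {AD}: card=200; try (D,nl_idx)→380, (A,hash)→500, (A,nl_idx)→1100, (D,merge)→1490, (A,merge)→1620, (D,hash)→2440 …(+2); best=380 via (D,nl_idx)
  {CD}: card=1800; try (C,hash)→1980, (D,merge)→2430, (C,merge)→2460, (D,hash)→2640, (D,nl_idx)→2880, (C,nl_idx)→3000 …(+2); best=1980 via (C,hash)
  {BC}: card=500; try (C,nl_idx)→1300, (B,hash)→1640, (C,merge)→1860, (C,hash)→1880, (B,merge)→1880, (C,nl)→12100 …(+1); best=1300 via (C,nl_idx)
  {ACD}: card=2400; try (C,hash)→2260, (C,merge)→3140, (A,hash)→3980, (C,nl_idx)→4180, (A,nl_idx)→13380, (A,merge)→23700 …(+2); best=2260 via (C,hash)
  {BCD}: card=7500; try (D,hash)→4200, (B,hash)→5180, (D,merge)→7650, (D,nl_idx)→12800, (B,merge)→24380, (D,nl)→76300 …(+1); best=4200 via (D,hash)
  {ABCD}: card=10000; try (B,hash)→6060, (A,hash)→11900, (B,merge)→34260, (A,nl_idx)→51700, (A,merge)→109320, (A,nl)→154200 …(+1); best=6060 via (B,hash)

6060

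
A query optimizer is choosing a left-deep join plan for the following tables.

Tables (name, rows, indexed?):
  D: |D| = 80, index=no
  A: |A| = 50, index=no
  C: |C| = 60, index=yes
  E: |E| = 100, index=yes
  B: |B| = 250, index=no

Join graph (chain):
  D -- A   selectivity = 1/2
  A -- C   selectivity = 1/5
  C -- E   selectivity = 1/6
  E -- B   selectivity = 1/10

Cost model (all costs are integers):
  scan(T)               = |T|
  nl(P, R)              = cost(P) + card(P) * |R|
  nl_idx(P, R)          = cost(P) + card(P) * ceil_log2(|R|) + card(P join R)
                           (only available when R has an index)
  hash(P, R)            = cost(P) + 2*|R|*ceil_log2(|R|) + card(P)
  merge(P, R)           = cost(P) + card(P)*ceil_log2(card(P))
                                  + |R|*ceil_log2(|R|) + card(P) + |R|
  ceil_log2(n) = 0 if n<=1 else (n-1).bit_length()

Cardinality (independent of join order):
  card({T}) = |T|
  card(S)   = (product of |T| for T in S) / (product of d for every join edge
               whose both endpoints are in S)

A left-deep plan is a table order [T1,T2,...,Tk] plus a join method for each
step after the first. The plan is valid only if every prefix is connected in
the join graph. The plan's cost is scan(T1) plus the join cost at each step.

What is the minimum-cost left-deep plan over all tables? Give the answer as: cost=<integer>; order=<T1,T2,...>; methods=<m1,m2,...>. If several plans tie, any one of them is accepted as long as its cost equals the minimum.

Selinger DP (subsets sized 1..n):
  {D}: scan cost=80, card=80
  {A}: scan cost=50, card=50
  {C}: scan cost=60, card=60
  {E}: scan cost=100, card=100
  {B}: scan cost=250, card=250
  {AD}: card=2000; try (A,hash)→760, (D,merge)→1040, (A,merge)→1070, (D,hash)→1220, (D,nl)→4050, (A,nl)→4080; best=760 via (A,hash)
  {AC}: card=600; try (A,hash)→720, (C,hash)→820, (C,merge)→820, (A,merge)→830, (C,nl_idx)→950, (C,nl)→3050 …(+1); best=720 via (A,hash)
  {CE}: card=1000; try (C,hash)→920, (E,merge)→1280, (C,merge)→1320, (E,nl_idx)→1480, (E,hash)→1520, (C,nl_idx)→1700 …(+2); best=920 via (C,hash)
  {BE}: card=2500; try (E,hash)→1900, (B,merge)→3150, (E,merge)→3300, (B,hash)→4200, (E,nl_idx)→4500, (B,nl)→25100 …(+1); best=1900 via (E,hash)
  {ACD}: card=24000; try (D,hash)→2440, (C,hash)→3480, (D,merge)→7960, (C,merge)→25180, (C,nl_idx)→36760, (D,nl)→48720 …(+1); best=2440 via (D,hash)
  {ACE}: card=10000; try (A,hash)→2520, (E,hash)→2720, (E,merge)→8120, (A,merge)→12270, (E,nl_idx)→14920, (A,nl)→50920 …(+1); best=2520 via (A,hash)
  {BCE}: card=25000; try (C,hash)→5120, (B,hash)→5920, (B,merge)→14170, (C,merge)→34820, (C,nl_idx)→41900, (C,nl)→151900 …(+1); best=5120 via (C,hash)
  {ACDE}: card=400000; try (D,hash)→13640, (E,hash)→27840, (D,merge)→153160, (E,merge)→387240, (E,nl_idx)→570440, (D,nl)→802520 …(+1); best=13640 via (D,hash)
  {ABCE}: card=250000; try (B,hash)→16520, (A,hash)→30720, (B,merge)→154770, (A,merge)→405470, (A,nl)→1255120, (B,nl)→2502520; best=16520 via (B,hash)
  {ABCDE}: card=10000000; try (D,hash)→267640, (B,hash)→417640, (D,merge)→4767160, (B,merge)→8015890, (D,nl)→20016520, (B,nl)→100013640; best=267640 via (D,hash)

cost=267640; order=E,C,A,B,D; methods=hash,hash,hash,hash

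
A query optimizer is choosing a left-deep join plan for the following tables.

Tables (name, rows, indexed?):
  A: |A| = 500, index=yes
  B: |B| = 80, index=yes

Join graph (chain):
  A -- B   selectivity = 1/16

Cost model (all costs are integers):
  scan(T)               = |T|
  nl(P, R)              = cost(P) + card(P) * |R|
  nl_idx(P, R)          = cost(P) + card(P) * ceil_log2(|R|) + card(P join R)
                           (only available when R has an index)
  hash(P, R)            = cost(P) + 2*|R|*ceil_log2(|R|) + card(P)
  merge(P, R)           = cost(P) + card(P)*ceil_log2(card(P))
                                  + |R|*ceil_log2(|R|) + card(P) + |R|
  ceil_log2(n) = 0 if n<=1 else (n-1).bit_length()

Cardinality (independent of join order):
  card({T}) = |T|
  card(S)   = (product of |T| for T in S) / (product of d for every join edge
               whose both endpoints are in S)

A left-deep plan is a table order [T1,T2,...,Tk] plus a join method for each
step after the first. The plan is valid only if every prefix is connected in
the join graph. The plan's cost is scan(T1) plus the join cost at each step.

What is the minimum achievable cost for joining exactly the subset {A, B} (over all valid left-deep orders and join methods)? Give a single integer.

2120

Selinger DP over subsets of {A,B}:
  {A}: scan cost=500, card=500
  {B}: scan cost=80, card=80
  {AB}: card=2500; try (B,hash)→2120, (A,nl_idx)→3300, (A,merge)→5720, (B,merge)→6140, (B,nl_idx)→6500, (A,hash)→9160 …(+2); best=2120 via (B,hash)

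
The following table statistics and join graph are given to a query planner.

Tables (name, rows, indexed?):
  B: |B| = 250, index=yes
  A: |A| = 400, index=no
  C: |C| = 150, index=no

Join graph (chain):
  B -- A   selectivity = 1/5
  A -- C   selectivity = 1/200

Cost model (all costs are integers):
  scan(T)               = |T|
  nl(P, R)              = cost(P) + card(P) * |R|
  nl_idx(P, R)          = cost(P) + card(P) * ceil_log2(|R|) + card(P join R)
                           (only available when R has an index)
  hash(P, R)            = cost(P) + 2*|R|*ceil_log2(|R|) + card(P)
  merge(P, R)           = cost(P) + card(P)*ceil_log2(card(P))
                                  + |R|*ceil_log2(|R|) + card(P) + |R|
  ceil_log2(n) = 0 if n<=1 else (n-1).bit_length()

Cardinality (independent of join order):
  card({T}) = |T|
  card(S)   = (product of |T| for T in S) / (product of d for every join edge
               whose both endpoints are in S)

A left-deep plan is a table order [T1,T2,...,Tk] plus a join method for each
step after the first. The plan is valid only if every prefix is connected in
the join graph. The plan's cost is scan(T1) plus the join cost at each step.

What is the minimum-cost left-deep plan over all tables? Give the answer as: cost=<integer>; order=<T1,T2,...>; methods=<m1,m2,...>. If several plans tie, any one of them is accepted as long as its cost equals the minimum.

cost=7500; order=A,C,B; methods=hash,hash

Selinger DP (subsets sized 1..n):
  {B}: scan cost=250, card=250
  {A}: scan cost=400, card=400
  {C}: scan cost=150, card=150
  {AB}: card=20000; try (B,hash)→4800, (A,merge)→6500, (B,merge)→6650, (A,hash)→7700, (B,nl_idx)→23600, (A,nl)→100250 …(+1); best=4800 via (B,hash)
  {AC}: card=300; try (C,hash)→3200, (A,merge)→5500, (C,merge)→5750, (A,hash)→7500, (A,nl)→60150, (C,nl)→60400; best=3200 via (C,hash)
  {ABC}: card=15000; try (B,hash)→7500, (B,merge)→8450, (B,nl_idx)→20600, (C,hash)→27200, (B,nl)→78200, (C,merge)→326150 …(+1); best=7500 via (B,hash)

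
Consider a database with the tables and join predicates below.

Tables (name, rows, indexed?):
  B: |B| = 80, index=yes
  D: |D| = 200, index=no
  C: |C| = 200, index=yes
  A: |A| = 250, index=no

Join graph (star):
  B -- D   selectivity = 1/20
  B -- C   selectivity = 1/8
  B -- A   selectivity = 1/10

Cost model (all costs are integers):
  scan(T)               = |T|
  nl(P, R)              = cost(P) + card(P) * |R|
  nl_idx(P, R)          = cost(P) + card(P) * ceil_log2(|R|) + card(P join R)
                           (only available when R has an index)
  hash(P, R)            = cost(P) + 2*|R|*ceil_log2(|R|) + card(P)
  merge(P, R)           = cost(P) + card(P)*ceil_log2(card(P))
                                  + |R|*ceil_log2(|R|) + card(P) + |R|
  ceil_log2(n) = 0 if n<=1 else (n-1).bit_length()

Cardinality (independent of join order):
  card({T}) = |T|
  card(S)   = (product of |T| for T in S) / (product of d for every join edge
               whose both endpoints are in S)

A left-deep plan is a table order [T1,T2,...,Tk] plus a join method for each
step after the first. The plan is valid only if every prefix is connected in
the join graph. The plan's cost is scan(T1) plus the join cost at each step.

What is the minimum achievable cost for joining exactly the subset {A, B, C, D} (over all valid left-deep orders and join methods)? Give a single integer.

Selinger DP over subsets of {A,B,C,D}:
  {B}: scan cost=80, card=80
  {D}: scan cost=200, card=200
  {C}: scan cost=200, card=200
  {A}: scan cost=250, card=250
  {BD}: card=800; try (B,hash)→1520, (B,nl_idx)→2400, (D,merge)→2520, (B,merge)→2640, (D,hash)→3360, (D,nl)→16080 …(+1); best=1520 via (B,hash)
  {BC}: card=2000; try (B,hash)→1520, (C,merge)→2520, (B,merge)→2640, (C,nl_idx)→2720, (C,hash)→3360, (B,nl_idx)→3600 …(+2); best=1520 via (B,hash)
  {AB}: card=2000; try (B,hash)→1620, (A,merge)→2970, (B,merge)→3140, (B,nl_idx)→4000, (A,hash)→4160, (A,nl)→20080 …(+1); best=1620 via (B,hash)
  {BCD}: card=20000; try (C,hash)→5520, (D,hash)→6720, (C,merge)→12120, (D,merge)→27320, (C,nl_idx)→27920, (C,nl)→161520 …(+1); best=5520 via (C,hash)
  {ABD}: card=20000; try (A,hash)→6320, (D,hash)→6820, (A,merge)→12570, (D,merge)→27420, (A,nl)→201520, (D,nl)→401620; best=6320 via (A,hash)
  {ABC}: card=50000; try (C,hash)→6820, (A,hash)→7520, (C,merge)→27420, (A,merge)→27770, (C,nl_idx)→67620, (C,nl)→401620 …(+1); best=6820 via (C,hash)
  {ABCD}: card=500000; try (C,hash)→29520, (A,hash)→29520, (D,hash)→60020, (A,merge)→327770, (C,merge)→328120, (C,nl_idx)→666320 …(+4); best=29520 via (C,hash)

29520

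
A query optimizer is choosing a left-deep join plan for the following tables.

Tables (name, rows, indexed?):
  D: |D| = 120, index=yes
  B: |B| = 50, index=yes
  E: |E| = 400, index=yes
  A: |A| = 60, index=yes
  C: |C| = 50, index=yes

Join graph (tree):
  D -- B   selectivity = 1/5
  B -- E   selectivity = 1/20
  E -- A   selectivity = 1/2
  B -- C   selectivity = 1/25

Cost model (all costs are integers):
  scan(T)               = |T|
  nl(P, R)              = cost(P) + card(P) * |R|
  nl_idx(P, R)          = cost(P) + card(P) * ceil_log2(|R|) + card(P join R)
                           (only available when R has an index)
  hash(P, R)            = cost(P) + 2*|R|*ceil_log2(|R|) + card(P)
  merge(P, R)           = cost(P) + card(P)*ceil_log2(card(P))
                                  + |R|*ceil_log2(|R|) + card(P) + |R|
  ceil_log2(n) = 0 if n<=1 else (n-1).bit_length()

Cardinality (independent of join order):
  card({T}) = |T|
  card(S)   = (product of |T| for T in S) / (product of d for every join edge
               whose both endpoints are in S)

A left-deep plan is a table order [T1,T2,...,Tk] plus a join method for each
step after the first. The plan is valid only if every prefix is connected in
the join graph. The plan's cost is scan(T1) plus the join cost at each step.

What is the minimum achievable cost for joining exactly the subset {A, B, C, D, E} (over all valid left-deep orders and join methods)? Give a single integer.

Selinger DP over subsets of {A,B,C,D,E}:
  {D}: scan cost=120, card=120
  {B}: scan cost=50, card=50
  {E}: scan cost=400, card=400
  {A}: scan cost=60, card=60
  {C}: scan cost=50, card=50
  {BD}: card=1200; try (B,hash)→840, (D,merge)→1360, (B,merge)→1430, (D,nl_idx)→1600, (D,hash)→1780, (B,nl_idx)→2040 …(+2); best=840 via (B,hash)
  {BE}: card=1000; try (B,hash)→1400, (E,nl_idx)→1500, (B,nl_idx)→3800, (E,merge)→4400, (B,merge)→4750, (E,hash)→7300 …(+2); best=1400 via (B,hash)
  {BC}: card=100; try (C,nl_idx)→450, (B,nl_idx)→450, (C,hash)→700, (B,hash)→700, (C,merge)→750, (B,merge)→750 …(+2); best=450 via (C,nl_idx)
  {AE}: card=12000; try (A,hash)→1520, (E,merge)→4480, (A,merge)→4820, (E,hash)→7320, (E,nl_idx)→12600, (A,nl_idx)→14800 …(+2); best=1520 via (A,hash)
  {BDE}: card=24000; try (D,hash)→4080, (E,hash)→9240, (D,merge)→13360, (E,merge)→19240, (D,nl_idx)→32400, (E,nl_idx)→35640 …(+2); best=4080 via (D,hash)
  {BCD}: card=2400; try (D,merge)→2210, (D,hash)→2230, (C,hash)→2640, (D,nl_idx)→3550, (C,nl_idx)→10440, (D,nl)→12450 …(+2); best=2210 via (D,merge)
  {ABE}: card=30000; try (A,hash)→3120, (A,merge)→12820, (B,hash)→14120, (A,nl_idx)→37400, (A,nl)→61400, (B,nl_idx)→103520 …(+2); best=3120 via (A,hash)
  {BCE}: card=2000; try (C,hash)→3000, (E,nl_idx)→3350, (E,merge)→5250, (E,hash)→7750, (C,nl_idx)→9400, (C,merge)→12750 …(+2); best=3000 via (C,hash)
  {ABDE}: card=720000; try (A,hash)→28800, (D,hash)→34800, (A,merge)→388500, (D,merge)→484080, (A,nl_idx)→868080, (D,nl_idx)→933120 …(+2); best=28800 via (A,hash)
  {BCDE}: card=48000; try (D,hash)→6680, (E,hash)→11810, (D,merge)→27960, (C,hash)→28680, (E,merge)→37410, (D,nl_idx)→65000 …(+6); best=6680 via (D,hash)
  {ABCE}: card=60000; try (A,hash)→5720, (A,merge)→27420, (C,hash)→33720, (A,nl_idx)→75000, (A,nl)→123000, (C,nl_idx)→243120 …(+2); best=5720 via (A,hash)
  {ABCDE}: card=1440000; try (A,hash)→55400, (D,hash)→67400, (C,hash)→749400, (A,merge)→823100, (D,merge)→1026680, (A,nl_idx)→1734680 …(+6); best=55400 via (A,hash)

55400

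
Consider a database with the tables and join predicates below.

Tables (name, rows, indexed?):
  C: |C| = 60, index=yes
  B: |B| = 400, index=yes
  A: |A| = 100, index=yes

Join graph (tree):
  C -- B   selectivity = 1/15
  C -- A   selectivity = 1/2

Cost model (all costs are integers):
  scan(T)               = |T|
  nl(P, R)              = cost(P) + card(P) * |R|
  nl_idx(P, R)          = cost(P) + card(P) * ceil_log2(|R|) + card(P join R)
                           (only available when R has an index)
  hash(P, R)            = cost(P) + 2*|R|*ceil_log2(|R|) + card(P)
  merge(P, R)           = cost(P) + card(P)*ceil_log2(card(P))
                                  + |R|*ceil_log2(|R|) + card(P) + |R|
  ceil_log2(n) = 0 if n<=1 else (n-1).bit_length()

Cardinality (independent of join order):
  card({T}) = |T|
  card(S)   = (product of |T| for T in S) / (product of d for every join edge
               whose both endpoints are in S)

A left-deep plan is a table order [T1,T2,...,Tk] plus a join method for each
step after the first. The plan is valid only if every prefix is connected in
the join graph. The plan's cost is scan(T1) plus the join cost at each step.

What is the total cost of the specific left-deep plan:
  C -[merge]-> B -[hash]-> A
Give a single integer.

step 1: scan C: cost=60, card=60
step 2: join B via merge
    card(P join B) = 60*400/(15) = 1600
    cost = 60 + 60*6 + 400*9 + 60 + 400 = 4480
step 3: join A via hash
    card(P join A) = 1600*100/(2) = 80000
    cost = 4480 + 2*100*7 + 1600 = 7480

7480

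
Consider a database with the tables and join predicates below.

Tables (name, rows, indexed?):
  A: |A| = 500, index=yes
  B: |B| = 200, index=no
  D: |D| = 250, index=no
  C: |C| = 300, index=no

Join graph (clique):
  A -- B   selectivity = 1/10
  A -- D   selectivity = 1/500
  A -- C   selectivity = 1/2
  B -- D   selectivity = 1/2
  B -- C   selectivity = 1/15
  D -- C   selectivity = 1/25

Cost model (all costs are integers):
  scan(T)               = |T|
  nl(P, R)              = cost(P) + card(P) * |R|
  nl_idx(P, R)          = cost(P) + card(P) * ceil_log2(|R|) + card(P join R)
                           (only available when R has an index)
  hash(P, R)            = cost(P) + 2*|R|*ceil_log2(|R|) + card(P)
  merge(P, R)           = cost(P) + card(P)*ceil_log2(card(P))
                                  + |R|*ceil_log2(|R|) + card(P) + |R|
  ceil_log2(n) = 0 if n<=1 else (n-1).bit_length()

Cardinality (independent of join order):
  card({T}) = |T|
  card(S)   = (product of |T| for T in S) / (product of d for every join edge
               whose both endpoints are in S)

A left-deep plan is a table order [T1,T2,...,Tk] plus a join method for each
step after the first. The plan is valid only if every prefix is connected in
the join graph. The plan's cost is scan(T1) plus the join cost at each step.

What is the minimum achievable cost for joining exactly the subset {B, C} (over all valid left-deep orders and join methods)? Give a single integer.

3800

Selinger DP over subsets of {B,C}:
  {B}: scan cost=200, card=200
  {C}: scan cost=300, card=300
  {BC}: card=4000; try (B,hash)→3800, (C,merge)→5000, (B,merge)→5100, (C,hash)→5800, (C,nl)→60200, (B,nl)→60300; best=3800 via (B,hash)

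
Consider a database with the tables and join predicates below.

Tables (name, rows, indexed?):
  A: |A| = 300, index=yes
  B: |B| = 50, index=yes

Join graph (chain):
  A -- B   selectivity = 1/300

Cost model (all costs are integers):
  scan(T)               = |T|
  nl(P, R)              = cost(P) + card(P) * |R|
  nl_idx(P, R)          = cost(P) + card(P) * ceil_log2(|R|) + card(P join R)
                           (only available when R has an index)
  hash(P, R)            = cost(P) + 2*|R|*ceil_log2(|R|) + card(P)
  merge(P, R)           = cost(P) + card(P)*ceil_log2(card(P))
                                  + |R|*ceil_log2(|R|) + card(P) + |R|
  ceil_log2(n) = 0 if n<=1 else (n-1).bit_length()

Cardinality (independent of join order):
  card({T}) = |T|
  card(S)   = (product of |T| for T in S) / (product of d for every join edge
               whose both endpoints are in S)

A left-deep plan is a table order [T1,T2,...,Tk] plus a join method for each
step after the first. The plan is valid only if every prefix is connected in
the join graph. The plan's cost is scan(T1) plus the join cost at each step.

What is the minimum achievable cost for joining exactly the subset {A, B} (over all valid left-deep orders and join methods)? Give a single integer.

Selinger DP over subsets of {A,B}:
  {A}: scan cost=300, card=300
  {B}: scan cost=50, card=50
  {AB}: card=50; try (A,nl_idx)→550, (B,hash)→1200, (B,nl_idx)→2150, (A,merge)→3400, (B,merge)→3650, (A,hash)→5500 …(+2); best=550 via (A,nl_idx)

550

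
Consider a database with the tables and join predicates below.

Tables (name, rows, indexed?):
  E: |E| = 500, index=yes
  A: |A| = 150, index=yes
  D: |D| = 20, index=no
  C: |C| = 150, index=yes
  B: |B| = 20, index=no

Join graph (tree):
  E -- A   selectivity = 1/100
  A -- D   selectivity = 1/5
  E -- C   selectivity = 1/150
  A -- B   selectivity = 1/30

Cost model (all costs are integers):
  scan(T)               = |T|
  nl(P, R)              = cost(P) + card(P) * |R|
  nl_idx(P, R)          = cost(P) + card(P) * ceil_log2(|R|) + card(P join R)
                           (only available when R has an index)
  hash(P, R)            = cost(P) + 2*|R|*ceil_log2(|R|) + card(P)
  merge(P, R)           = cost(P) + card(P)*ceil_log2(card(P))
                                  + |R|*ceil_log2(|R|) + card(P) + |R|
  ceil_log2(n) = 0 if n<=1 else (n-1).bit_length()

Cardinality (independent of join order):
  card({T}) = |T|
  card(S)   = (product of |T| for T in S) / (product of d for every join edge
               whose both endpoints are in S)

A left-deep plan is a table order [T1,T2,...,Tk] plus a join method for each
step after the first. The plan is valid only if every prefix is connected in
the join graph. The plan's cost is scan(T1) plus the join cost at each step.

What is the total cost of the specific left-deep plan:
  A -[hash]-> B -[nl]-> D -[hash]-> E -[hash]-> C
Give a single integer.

16300

step 1: scan A: cost=150, card=150
step 2: join B via hash
    card(P join B) = 150*20/(30) = 100
    cost = 150 + 2*20*5 + 150 = 500
step 3: join D via nl
    card(P join D) = 100*20/(5) = 400
    cost = 500 + 100*20 = 2500
step 4: join E via hash
    card(P join E) = 400*500/(100) = 2000
    cost = 2500 + 2*500*9 + 400 = 11900
step 5: join C via hash
    card(P join C) = 2000*150/(150) = 2000
    cost = 11900 + 2*150*8 + 2000 = 16300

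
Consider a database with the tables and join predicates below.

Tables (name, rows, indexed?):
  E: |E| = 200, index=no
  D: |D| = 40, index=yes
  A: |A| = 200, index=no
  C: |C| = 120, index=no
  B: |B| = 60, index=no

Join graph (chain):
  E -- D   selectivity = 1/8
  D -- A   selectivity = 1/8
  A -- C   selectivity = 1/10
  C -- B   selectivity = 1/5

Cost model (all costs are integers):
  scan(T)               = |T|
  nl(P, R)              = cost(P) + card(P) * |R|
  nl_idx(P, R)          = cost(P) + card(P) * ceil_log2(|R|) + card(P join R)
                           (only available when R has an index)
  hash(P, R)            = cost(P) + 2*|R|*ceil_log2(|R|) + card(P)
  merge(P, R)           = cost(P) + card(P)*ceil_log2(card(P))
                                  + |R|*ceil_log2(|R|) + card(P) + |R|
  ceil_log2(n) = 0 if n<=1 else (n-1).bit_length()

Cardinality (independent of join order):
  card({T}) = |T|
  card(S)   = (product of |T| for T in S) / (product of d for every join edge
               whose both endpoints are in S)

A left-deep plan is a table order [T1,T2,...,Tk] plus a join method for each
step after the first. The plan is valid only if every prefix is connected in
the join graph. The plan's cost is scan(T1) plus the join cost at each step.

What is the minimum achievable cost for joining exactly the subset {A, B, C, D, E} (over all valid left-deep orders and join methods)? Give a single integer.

Selinger DP over subsets of {A,B,C,D,E}:
  {E}: scan cost=200, card=200
  {D}: scan cost=40, card=40
  {A}: scan cost=200, card=200
  {C}: scan cost=120, card=120
  {B}: scan cost=60, card=60
  {DE}: card=1000; try (D,hash)→880, (E,merge)→2120, (D,merge)→2280, (D,nl_idx)→2400, (E,hash)→3280, (E,nl)→8040 …(+1); best=880 via (D,hash)
  {AD}: card=1000; try (D,hash)→880, (A,merge)→2120, (D,merge)→2280, (D,nl_idx)→2400, (A,hash)→3280, (A,nl)→8040 …(+1); best=880 via (D,hash)
  {AC}: card=2400; try (C,hash)→2080, (A,merge)→2880, (C,merge)→2960, (A,hash)→3440, (A,nl)→24120, (C,nl)→24200; best=2080 via (C,hash)
  {BC}: card=1440; try (B,hash)→960, (C,merge)→1440, (B,merge)→1500, (C,hash)→1800, (C,nl)→7260, (B,nl)→7320; best=960 via (B,hash)
  {ADE}: card=25000; try (E,hash)→5080, (A,hash)→5080, (E,merge)→13680, (A,merge)→13680, (E,nl)→200880, (A,nl)→200880; best=5080 via (E,hash)
  {ACD}: card=12000; try (C,hash)→3560, (D,hash)→4960, (C,merge)→12840, (D,nl_idx)→28480, (D,merge)→33560, (D,nl)→98080 …(+1); best=3560 via (C,hash)
  {ABC}: card=28800; try (B,hash)→5200, (A,hash)→5600, (A,merge)→20040, (B,merge)→33700, (B,nl)→146080, (A,nl)→288960; best=5200 via (B,hash)
  {ACDE}: card=300000; try (E,hash)→18760, (C,hash)→31760, (E,merge)→185360, (C,merge)→406040, (E,nl)→2403560, (C,nl)→3005080; best=18760 via (E,hash)
  {ABCD}: card=144000; try (B,hash)→16280, (D,hash)→34480, (B,merge)→183980, (D,nl_idx)→322000, (D,merge)→466280, (B,nl)→723560 …(+1); best=16280 via (B,hash)
  {ABCDE}: card=3600000; try (E,hash)→163480, (B,hash)→319480, (E,merge)→2754080, (B,merge)→6019180, (B,nl)→18018760, (E,nl)→28816280; best=163480 via (E,hash)

163480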